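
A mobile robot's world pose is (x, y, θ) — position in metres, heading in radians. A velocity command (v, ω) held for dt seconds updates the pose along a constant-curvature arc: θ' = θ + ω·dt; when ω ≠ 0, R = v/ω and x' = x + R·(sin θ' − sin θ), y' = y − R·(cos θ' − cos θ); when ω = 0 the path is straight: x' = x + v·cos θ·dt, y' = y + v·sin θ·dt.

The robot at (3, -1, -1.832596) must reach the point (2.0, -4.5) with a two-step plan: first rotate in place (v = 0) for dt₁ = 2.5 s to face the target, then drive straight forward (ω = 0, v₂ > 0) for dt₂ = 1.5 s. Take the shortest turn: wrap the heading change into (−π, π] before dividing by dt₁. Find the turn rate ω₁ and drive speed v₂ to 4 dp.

heading to target = atan2(-4.5−-1, 2−3) = -1.8491
Δθ = wrap(-1.8491 − -1.8326) = -0.0165; ω₁ = Δθ/dt₁ = -0.0066
distance = √((2−3)² + (-4.5−-1)²) = 3.6401; v₂ = distance/dt₂ = 2.4267

ω₁ = -0.0066, v₂ = 2.4267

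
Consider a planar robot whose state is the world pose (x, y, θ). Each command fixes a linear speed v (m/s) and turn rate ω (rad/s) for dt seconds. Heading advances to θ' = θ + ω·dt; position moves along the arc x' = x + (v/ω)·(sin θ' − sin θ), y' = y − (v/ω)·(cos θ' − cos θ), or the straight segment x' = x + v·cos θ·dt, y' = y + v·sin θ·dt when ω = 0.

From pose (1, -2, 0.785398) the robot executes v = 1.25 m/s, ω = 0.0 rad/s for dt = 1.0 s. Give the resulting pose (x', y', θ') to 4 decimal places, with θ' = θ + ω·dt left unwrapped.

(1.8839, -1.1161, 0.7854)

θ' = 0.7854 + 0.0·1.0 = 0.7854
ω = 0 → straight: x' = 1 + 1.25·cos(0.7854)·1.0 = 1.8839
y' = -2 + 1.25·sin(0.7854)·1.0 = -1.1161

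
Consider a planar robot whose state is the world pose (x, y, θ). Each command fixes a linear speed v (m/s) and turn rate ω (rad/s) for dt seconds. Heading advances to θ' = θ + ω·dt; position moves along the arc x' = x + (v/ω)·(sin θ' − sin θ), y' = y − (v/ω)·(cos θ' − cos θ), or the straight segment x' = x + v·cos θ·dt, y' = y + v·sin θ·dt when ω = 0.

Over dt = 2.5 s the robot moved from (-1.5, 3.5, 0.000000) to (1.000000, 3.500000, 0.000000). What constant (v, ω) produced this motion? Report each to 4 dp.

v = 1.0000, ω = 0.0000

Δθ = 0.000000 − 0.000000 = 0.000000
ω = Δθ/dt = 0.000000/2.5 = 0.0000
ω = 0 → v = (Δx·cos θ + Δy·sin θ)/dt = 1.0000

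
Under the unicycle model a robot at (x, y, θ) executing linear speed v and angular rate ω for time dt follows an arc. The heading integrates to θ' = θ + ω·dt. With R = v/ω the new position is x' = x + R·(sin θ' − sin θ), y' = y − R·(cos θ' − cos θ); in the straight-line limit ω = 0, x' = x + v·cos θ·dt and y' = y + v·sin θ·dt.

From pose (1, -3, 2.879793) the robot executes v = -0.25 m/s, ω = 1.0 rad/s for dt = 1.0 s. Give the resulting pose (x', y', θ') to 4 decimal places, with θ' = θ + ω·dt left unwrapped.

(1.2329, -2.9434, 3.8798)

θ' = 2.8798 + 1.0·1.0 = 3.8798
R = v/ω = -0.25/1.0 = -0.2500
x' = 1 + -0.2500·(sin 3.8798 − sin 2.8798) = 1.2329
y' = -3 − -0.2500·(cos 3.8798 − cos 2.8798) = -2.9434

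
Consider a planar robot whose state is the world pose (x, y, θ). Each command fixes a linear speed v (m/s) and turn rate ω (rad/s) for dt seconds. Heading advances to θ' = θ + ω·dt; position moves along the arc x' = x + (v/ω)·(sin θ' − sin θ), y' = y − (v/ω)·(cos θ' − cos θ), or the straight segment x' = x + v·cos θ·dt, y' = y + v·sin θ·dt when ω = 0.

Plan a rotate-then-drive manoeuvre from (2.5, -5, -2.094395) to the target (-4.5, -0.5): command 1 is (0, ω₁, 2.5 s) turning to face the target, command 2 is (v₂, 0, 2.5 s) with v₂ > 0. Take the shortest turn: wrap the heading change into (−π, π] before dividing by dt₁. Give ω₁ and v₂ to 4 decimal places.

heading to target = atan2(-0.5−-5, -4.5−2.5) = 2.5703
Δθ = wrap(2.5703 − -2.0944) = -1.6185; ω₁ = Δθ/dt₁ = -0.6474
distance = √((-4.5−2.5)² + (-0.5−-5)²) = 8.3217; v₂ = distance/dt₂ = 3.3287

ω₁ = -0.6474, v₂ = 3.3287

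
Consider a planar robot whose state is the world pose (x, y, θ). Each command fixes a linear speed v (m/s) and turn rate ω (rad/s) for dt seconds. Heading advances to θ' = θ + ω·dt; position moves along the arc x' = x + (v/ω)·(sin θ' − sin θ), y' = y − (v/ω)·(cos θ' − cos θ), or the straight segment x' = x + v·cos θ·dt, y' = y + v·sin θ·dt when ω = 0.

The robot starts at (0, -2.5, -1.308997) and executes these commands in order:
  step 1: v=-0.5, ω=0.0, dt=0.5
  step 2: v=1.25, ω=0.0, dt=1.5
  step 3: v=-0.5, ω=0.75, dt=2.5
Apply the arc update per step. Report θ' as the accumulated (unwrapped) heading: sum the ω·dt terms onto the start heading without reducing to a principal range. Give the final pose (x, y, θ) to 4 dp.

step 1: θ'=-1.3090 (straight) → pose (-0.0647, -2.2585, -1.3090)
step 2: θ'=-1.3090 (straight) → pose (0.4206, -4.0696, -1.3090)
step 3: θ'=0.5660 (R=-0.6667) → pose (-0.5809, -3.6795, 0.5660)

(-0.5809, -3.6795, 0.5660)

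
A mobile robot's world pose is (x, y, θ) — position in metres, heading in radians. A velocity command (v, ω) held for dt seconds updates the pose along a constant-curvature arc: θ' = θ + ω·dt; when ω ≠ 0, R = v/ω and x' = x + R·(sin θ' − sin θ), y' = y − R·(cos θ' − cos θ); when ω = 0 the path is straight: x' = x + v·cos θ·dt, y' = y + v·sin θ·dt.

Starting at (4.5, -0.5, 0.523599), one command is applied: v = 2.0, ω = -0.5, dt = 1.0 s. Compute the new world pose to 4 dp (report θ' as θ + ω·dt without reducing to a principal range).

θ' = 0.5236 + -0.5·1.0 = 0.0236
R = v/ω = 2.0/-0.5 = -4.0000
x' = 4.5 + -4.0000·(sin 0.0236 − sin 0.5236) = 6.4056
y' = -0.5 − -4.0000·(cos 0.0236 − cos 0.5236) = 0.0348

(6.4056, 0.0348, 0.0236)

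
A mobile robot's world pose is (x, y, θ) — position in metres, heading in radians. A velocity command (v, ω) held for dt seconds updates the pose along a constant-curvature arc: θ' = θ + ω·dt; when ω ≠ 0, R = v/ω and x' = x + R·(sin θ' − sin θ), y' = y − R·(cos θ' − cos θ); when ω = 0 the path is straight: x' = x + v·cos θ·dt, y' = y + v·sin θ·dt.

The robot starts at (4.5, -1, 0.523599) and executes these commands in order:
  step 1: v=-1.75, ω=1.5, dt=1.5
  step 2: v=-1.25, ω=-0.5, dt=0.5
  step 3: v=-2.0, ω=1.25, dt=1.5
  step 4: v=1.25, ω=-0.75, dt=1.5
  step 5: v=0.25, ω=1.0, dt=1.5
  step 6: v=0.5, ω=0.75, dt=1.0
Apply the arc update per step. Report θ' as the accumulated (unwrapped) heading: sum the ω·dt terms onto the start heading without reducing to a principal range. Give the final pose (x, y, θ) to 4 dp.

step 1: θ'=2.7736 (R=-1.1667) → pose (4.6636, -3.0989, 2.7736)
step 2: θ'=2.5236 (R=2.5000) → pose (5.2128, -3.3939, 2.5236)
step 3: θ'=4.3986 (R=-1.6000) → pose (7.6617, -2.5837, 4.3986)
step 4: θ'=3.2736 (R=-1.6667) → pose (6.2958, -3.7215, 3.2736)
step 5: θ'=4.7736 (R=0.2500) → pose (6.0792, -3.9846, 4.7736)
step 6: θ'=5.5236 (R=0.6667) → pose (6.2855, -4.4272, 5.5236)

(6.2855, -4.4272, 5.5236)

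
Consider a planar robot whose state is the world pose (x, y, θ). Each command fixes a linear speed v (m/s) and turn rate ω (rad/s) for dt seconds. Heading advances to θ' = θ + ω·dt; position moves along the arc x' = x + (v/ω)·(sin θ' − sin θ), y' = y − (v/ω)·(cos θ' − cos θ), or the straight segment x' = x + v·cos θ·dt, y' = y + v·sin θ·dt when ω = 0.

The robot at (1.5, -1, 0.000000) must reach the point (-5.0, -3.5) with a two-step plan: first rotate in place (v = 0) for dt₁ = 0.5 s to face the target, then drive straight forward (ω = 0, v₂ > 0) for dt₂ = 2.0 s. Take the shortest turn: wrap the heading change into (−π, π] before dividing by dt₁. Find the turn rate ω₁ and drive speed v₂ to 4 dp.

heading to target = atan2(-3.5−-1, -5−1.5) = -2.7744
Δθ = wrap(-2.7744 − 0.0000) = -2.7744; ω₁ = Δθ/dt₁ = -5.5488
distance = √((-5−1.5)² + (-3.5−-1)²) = 6.9642; v₂ = distance/dt₂ = 3.4821

ω₁ = -5.5488, v₂ = 3.4821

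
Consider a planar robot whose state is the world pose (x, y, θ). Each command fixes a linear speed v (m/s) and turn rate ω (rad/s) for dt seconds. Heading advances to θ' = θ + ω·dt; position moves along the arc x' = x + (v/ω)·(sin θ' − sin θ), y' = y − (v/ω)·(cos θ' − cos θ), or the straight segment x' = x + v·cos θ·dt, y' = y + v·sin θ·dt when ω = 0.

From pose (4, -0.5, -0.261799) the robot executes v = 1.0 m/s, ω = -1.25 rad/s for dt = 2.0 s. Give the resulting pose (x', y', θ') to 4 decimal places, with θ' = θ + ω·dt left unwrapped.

(4.0895, -2.0157, -2.7618)

θ' = -0.2618 + -1.25·2.0 = -2.7618
R = v/ω = 1.0/-1.25 = -0.8000
x' = 4 + -0.8000·(sin -2.7618 − sin -0.2618) = 4.0895
y' = -0.5 − -0.8000·(cos -2.7618 − cos -0.2618) = -2.0157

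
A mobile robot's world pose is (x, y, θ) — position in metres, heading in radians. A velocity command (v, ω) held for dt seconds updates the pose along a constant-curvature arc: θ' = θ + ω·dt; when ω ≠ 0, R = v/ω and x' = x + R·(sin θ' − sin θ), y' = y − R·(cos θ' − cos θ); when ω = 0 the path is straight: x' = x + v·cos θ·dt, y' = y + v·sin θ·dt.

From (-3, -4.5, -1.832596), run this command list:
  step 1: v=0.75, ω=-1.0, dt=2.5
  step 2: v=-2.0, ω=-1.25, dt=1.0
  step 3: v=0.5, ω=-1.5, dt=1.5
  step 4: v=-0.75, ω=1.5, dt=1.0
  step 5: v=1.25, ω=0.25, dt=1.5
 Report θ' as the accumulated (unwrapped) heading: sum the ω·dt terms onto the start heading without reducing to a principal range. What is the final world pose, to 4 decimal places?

(-2.9563, -5.9026, -5.9576)

step 1: θ'=-4.3326 (R=-0.7500) → pose (-4.4210, -4.5839, -4.3326)
step 2: θ'=-5.5826 (R=1.6000) → pose (-4.8755, -6.4002, -5.5826)
step 3: θ'=-7.8326 (R=-0.3333) → pose (-4.3274, -6.6479, -7.8326)
step 4: θ'=-6.3326 (R=-0.5000) → pose (-4.8026, -6.1592, -6.3326)
step 5: θ'=-5.9576 (R=5.0000) → pose (-2.9563, -5.9026, -5.9576)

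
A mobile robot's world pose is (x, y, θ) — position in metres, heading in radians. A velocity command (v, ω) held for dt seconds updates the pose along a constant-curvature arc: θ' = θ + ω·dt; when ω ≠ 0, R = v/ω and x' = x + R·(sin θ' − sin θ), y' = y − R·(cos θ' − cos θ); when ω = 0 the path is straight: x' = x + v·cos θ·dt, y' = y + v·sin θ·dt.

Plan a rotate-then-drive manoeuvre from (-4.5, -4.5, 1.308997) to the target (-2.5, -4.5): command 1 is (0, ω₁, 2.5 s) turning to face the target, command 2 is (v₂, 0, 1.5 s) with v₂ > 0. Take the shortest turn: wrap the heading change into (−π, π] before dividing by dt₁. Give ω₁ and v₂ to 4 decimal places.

heading to target = atan2(-4.5−-4.5, -2.5−-4.5) = 0.0000
Δθ = wrap(0.0000 − 1.3090) = -1.3090; ω₁ = Δθ/dt₁ = -0.5236
distance = √((-2.5−-4.5)² + (-4.5−-4.5)²) = 2.0000; v₂ = distance/dt₂ = 1.3333

ω₁ = -0.5236, v₂ = 1.3333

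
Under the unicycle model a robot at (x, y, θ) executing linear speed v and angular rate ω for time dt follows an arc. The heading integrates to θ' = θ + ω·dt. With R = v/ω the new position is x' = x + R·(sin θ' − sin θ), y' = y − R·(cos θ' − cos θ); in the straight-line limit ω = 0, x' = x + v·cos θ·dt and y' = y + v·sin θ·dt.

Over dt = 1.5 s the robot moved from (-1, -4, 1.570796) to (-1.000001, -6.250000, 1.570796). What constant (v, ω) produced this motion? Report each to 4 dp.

Δθ = 1.570796 − 1.570796 = 0.000000
ω = Δθ/dt = 0.000000/1.5 = 0.0000
ω = 0 → v = (Δx·cos θ + Δy·sin θ)/dt = -1.5000

v = -1.5000, ω = 0.0000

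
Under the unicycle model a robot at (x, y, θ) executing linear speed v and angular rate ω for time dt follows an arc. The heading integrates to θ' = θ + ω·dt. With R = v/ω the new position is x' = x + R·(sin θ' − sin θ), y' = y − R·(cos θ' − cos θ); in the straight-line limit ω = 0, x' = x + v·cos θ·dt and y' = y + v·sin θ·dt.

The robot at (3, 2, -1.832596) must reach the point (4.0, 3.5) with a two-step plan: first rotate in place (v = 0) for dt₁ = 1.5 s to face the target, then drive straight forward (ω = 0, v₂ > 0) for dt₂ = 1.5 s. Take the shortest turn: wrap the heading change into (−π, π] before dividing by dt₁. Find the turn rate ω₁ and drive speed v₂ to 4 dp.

ω₁ = 1.8769, v₂ = 1.2019

heading to target = atan2(3.5−2, 4−3) = 0.9828
Δθ = wrap(0.9828 − -1.8326) = 2.8154; ω₁ = Δθ/dt₁ = 1.8769
distance = √((4−3)² + (3.5−2)²) = 1.8028; v₂ = distance/dt₂ = 1.2019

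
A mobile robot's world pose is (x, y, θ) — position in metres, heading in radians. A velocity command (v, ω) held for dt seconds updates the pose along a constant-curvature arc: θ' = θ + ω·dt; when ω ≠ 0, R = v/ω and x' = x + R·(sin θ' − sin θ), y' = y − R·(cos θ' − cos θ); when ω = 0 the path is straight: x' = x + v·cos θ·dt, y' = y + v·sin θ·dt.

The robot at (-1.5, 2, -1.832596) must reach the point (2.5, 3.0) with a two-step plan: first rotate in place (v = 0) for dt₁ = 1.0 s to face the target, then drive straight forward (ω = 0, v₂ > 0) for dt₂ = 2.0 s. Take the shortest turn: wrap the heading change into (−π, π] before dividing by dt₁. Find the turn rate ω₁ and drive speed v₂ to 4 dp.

heading to target = atan2(3−2, 2.5−-1.5) = 0.2450
Δθ = wrap(0.2450 − -1.8326) = 2.0776; ω₁ = Δθ/dt₁ = 2.0776
distance = √((2.5−-1.5)² + (3−2)²) = 4.1231; v₂ = distance/dt₂ = 2.0616

ω₁ = 2.0776, v₂ = 2.0616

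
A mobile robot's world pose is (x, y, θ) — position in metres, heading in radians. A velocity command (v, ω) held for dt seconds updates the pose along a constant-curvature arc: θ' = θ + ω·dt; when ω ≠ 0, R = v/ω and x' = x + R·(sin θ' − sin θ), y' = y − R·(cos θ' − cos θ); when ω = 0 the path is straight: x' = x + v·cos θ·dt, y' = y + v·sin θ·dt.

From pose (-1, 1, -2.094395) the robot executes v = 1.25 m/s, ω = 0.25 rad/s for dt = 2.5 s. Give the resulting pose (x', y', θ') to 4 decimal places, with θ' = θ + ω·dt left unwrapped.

θ' = -2.0944 + 0.25·2.5 = -1.4694
R = v/ω = 1.25/0.25 = 5.0000
x' = -1 + 5.0000·(sin -1.4694 − sin -2.0944) = -1.6442
y' = 1 − 5.0000·(cos -1.4694 − cos -2.0944) = -2.0061

(-1.6442, -2.0061, -1.4694)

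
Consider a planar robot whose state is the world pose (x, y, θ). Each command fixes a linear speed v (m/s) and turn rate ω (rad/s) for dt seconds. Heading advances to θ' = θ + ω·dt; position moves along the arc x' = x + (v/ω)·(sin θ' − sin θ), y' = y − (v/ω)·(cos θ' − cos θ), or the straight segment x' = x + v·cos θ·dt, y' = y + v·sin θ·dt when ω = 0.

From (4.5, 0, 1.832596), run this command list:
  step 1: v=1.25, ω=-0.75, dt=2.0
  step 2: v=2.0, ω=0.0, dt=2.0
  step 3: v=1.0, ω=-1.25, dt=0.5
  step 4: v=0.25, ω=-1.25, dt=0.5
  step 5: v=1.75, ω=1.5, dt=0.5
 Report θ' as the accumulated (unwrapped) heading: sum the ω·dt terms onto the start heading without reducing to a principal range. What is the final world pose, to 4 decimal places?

(10.6714, 2.8115, -0.1674)

step 1: θ'=0.3326 (R=-1.6667) → pose (5.5657, 2.0067, 0.3326)
step 2: θ'=0.3326 (straight) → pose (9.3465, 3.3127, 0.3326)
step 3: θ'=-0.2924 (R=-0.8000) → pose (9.8383, 3.3226, -0.2924)
step 4: θ'=-0.9174 (R=-0.2000) → pose (9.9395, 3.2526, -0.9174)
step 5: θ'=-0.1674 (R=1.1667) → pose (10.6714, 2.8115, -0.1674)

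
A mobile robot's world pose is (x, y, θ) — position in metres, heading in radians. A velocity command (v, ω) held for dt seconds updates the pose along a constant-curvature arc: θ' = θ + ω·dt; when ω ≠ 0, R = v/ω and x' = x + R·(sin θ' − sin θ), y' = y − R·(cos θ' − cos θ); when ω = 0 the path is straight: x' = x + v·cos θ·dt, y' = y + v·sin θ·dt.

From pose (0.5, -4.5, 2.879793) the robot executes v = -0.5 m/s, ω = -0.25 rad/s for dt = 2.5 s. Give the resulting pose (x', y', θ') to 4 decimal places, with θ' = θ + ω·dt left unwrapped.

(1.5325, -5.1681, 2.2548)

θ' = 2.8798 + -0.25·2.5 = 2.2548
R = v/ω = -0.5/-0.25 = 2.0000
x' = 0.5 + 2.0000·(sin 2.2548 − sin 2.8798) = 1.5325
y' = -4.5 − 2.0000·(cos 2.2548 − cos 2.8798) = -5.1681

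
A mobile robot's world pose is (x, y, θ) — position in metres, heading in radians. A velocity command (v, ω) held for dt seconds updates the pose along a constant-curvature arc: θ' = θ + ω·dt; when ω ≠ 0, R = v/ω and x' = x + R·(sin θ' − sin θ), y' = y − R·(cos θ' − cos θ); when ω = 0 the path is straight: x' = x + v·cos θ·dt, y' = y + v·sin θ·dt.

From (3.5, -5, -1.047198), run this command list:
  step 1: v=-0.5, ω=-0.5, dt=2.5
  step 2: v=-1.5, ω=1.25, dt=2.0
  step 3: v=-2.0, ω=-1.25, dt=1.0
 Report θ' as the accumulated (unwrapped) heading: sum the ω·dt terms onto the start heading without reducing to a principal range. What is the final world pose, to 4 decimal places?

step 1: θ'=-2.2972 (R=1.0000) → pose (3.6185, -3.8358, -2.2972)
step 2: θ'=0.2028 (R=-1.2000) → pose (2.4797, -1.8634, 0.2028)
step 3: θ'=-1.0472 (R=1.6000) → pose (0.7718, -1.0962, -1.0472)

(0.7718, -1.0962, -1.0472)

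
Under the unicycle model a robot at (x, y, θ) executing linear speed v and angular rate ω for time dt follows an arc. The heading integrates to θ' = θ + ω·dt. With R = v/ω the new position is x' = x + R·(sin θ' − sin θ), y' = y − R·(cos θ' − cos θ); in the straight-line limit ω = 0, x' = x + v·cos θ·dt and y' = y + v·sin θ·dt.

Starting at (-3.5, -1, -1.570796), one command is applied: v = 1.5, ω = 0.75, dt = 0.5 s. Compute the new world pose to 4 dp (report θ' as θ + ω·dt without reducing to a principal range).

(-3.3610, -1.7325, -1.1958)

θ' = -1.5708 + 0.75·0.5 = -1.1958
R = v/ω = 1.5/0.75 = 2.0000
x' = -3.5 + 2.0000·(sin -1.1958 − sin -1.5708) = -3.3610
y' = -1 − 2.0000·(cos -1.1958 − cos -1.5708) = -1.7325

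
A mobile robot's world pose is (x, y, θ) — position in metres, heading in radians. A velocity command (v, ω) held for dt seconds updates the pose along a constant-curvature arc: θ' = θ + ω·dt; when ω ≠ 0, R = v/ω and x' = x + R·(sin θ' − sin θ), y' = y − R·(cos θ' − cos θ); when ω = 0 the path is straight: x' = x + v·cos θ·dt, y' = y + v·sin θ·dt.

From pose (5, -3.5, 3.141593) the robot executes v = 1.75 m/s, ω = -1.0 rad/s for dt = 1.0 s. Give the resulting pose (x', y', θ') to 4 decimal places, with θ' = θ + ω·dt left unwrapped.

θ' = 3.1416 + -1.0·1.0 = 2.1416
R = v/ω = 1.75/-1.0 = -1.7500
x' = 5 + -1.7500·(sin 2.1416 − sin 3.1416) = 3.5274
y' = -3.5 − -1.7500·(cos 2.1416 − cos 3.1416) = -2.6955

(3.5274, -2.6955, 2.1416)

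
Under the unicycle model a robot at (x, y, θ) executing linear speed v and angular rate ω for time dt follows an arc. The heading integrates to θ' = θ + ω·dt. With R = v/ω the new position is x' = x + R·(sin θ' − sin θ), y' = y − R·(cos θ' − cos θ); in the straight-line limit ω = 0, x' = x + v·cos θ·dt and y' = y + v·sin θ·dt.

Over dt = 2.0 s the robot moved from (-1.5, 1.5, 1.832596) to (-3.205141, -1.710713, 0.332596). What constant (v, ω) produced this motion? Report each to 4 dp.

Δθ = 0.332596 − 1.832596 = -1.500000
ω = Δθ/dt = -1.500000/2.0 = -0.7500
R = −Δy/(cos θ' − cos θ) = 2.6667
v = R·ω = 2.6667·-0.7500 = -2.0000

v = -2.0000, ω = -0.7500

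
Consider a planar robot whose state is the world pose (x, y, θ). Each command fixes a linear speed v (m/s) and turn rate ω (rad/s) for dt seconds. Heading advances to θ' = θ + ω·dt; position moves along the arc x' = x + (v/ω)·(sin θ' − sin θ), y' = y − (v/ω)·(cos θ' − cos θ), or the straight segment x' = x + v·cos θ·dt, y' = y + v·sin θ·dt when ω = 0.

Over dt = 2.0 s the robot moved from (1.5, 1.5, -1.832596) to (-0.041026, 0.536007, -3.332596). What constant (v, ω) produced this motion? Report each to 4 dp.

Δθ = -3.332596 − -1.832596 = -1.500000
ω = Δθ/dt = -1.500000/2.0 = -0.7500
R = Δx/(sin θ' − sin θ) = -1.3333
v = R·ω = -1.3333·-0.7500 = 1.0000

v = 1.0000, ω = -0.7500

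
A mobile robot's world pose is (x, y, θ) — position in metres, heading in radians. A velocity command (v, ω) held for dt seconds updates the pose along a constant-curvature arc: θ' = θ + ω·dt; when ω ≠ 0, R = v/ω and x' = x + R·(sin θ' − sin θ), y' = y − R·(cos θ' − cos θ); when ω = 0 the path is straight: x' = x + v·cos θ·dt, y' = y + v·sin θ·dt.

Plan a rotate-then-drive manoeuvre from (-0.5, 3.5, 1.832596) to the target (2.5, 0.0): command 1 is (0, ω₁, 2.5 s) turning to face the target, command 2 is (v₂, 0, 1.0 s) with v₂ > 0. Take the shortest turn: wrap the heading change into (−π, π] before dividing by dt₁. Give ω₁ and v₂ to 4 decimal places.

heading to target = atan2(0−3.5, 2.5−-0.5) = -0.8622
Δθ = wrap(-0.8622 − 1.8326) = -2.6948; ω₁ = Δθ/dt₁ = -1.0779
distance = √((2.5−-0.5)² + (0−3.5)²) = 4.6098; v₂ = distance/dt₂ = 4.6098

ω₁ = -1.0779, v₂ = 4.6098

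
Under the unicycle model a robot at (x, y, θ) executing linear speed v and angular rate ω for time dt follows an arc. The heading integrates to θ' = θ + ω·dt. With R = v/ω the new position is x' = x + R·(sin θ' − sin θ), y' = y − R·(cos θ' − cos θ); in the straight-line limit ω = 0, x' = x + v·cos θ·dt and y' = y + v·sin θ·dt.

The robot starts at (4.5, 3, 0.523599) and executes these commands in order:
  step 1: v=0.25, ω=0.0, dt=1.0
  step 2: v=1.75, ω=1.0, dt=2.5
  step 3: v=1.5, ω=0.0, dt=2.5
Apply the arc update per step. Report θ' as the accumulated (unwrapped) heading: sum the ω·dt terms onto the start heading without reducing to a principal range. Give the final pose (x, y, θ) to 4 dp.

step 1: θ'=0.5236 (straight) → pose (4.7165, 3.1250, 0.5236)
step 2: θ'=3.0236 (R=1.7500) → pose (4.0475, 6.3784, 3.0236)
step 3: θ'=3.0236 (straight) → pose (0.3236, 6.8198, 3.0236)

(0.3236, 6.8198, 3.0236)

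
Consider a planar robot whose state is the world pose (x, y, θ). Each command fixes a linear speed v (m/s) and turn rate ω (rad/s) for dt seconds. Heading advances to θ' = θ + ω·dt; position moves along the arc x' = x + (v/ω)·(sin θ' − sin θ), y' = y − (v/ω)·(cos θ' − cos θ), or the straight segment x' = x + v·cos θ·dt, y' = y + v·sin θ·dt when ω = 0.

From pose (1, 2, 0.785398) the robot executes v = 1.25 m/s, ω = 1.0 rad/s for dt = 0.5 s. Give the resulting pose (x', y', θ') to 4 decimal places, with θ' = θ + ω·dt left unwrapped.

θ' = 0.7854 + 1.0·0.5 = 1.2854
R = v/ω = 1.25/1.0 = 1.2500
x' = 1 + 1.2500·(sin 1.2854 − sin 0.7854) = 1.3156
y' = 2 − 1.2500·(cos 1.2854 − cos 0.7854) = 2.5320

(1.3156, 2.5320, 1.2854)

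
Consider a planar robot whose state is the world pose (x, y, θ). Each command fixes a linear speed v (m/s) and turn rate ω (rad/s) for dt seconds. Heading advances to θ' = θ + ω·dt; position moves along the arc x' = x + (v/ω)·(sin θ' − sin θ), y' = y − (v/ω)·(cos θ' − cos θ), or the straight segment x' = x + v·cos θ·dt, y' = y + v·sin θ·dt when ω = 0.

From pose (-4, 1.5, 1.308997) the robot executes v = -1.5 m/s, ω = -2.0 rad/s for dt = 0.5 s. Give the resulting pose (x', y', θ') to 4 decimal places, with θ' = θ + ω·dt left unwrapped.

(-4.4964, 0.9796, 0.3090)

θ' = 1.3090 + -2.0·0.5 = 0.3090
R = v/ω = -1.5/-2.0 = 0.7500
x' = -4 + 0.7500·(sin 0.3090 − sin 1.3090) = -4.4964
y' = 1.5 − 0.7500·(cos 0.3090 − cos 1.3090) = 0.9796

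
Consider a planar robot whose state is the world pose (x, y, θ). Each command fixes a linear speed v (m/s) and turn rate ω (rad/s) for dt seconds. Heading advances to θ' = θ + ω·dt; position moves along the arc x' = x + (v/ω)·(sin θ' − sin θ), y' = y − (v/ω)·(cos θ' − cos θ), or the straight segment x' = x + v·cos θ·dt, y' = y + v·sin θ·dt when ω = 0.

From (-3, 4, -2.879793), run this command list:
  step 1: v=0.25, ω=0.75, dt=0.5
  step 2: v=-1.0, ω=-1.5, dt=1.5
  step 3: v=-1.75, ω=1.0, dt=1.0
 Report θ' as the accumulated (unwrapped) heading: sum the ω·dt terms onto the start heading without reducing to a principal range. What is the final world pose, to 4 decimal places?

(-1.3081, 1.8764, -3.7548)

step 1: θ'=-2.5048 (R=0.3333) → pose (-3.1119, 3.9460, -2.5048)
step 2: θ'=-4.7548 (R=0.6667) → pose (-2.0495, 3.3818, -4.7548)
step 3: θ'=-3.7548 (R=-1.7500) → pose (-1.3081, 1.8764, -3.7548)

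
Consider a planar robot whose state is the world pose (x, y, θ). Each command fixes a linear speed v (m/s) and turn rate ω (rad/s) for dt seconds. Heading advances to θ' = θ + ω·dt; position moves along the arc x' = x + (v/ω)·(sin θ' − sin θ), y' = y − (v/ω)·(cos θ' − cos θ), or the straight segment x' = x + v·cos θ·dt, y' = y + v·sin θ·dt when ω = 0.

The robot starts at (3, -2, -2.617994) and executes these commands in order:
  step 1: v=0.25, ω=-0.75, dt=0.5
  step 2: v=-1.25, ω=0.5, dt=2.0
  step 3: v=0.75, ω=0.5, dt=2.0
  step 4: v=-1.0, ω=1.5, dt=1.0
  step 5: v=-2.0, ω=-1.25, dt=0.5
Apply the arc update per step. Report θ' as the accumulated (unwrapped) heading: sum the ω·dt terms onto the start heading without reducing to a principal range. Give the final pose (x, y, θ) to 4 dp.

(3.0574, -1.9983, -0.1180)

step 1: θ'=-2.9930 (R=-0.3333) → pose (2.8827, -2.0410, -2.9930)
step 2: θ'=-1.9930 (R=-2.5000) → pose (4.7930, -0.5930, -1.9930)
step 3: θ'=-0.9930 (R=1.5000) → pose (4.9048, -2.0269, -0.9930)
step 4: θ'=0.5070 (R=-0.6667) → pose (4.0227, -1.8082, 0.5070)
step 5: θ'=-0.1180 (R=1.6000) → pose (3.0574, -1.9983, -0.1180)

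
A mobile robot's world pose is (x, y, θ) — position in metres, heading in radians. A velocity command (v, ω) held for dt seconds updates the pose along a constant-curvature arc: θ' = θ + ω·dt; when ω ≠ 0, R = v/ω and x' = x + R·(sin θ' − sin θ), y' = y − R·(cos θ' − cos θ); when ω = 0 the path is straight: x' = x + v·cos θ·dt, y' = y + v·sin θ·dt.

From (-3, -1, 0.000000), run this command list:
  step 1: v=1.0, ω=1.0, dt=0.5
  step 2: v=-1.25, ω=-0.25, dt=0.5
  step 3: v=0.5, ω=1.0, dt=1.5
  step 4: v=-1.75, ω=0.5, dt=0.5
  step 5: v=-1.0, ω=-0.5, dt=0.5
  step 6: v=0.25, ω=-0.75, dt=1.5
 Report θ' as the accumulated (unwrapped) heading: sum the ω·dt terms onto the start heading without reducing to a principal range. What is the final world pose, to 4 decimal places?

(-2.1309, -1.4305, 0.7500)

step 1: θ'=0.5000 (R=1.0000) → pose (-2.5206, -0.8776, 0.5000)
step 2: θ'=0.3750 (R=5.0000) → pose (-3.0863, -1.1422, 0.3750)
step 3: θ'=1.8750 (R=0.5000) → pose (-2.7924, -0.5272, 1.8750)
step 4: θ'=2.1250 (R=-3.5000) → pose (-2.4293, -1.3208, 2.1250)
step 5: θ'=1.8750 (R=2.0000) → pose (-2.2217, -1.7742, 1.8750)
step 6: θ'=0.7500 (R=-0.3333) → pose (-2.1309, -1.4305, 0.7500)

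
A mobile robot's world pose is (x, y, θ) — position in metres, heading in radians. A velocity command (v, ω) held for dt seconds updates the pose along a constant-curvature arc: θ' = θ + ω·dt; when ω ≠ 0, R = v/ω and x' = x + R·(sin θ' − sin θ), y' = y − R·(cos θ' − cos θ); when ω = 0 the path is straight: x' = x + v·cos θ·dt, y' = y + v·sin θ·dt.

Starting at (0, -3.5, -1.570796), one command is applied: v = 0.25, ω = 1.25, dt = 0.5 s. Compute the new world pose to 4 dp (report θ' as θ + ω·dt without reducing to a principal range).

θ' = -1.5708 + 1.25·0.5 = -0.9458
R = v/ω = 0.25/1.25 = 0.2000
x' = 0 + 0.2000·(sin -0.9458 − sin -1.5708) = 0.0378
y' = -3.5 − 0.2000·(cos -0.9458 − cos -1.5708) = -3.6170

(0.0378, -3.6170, -0.9458)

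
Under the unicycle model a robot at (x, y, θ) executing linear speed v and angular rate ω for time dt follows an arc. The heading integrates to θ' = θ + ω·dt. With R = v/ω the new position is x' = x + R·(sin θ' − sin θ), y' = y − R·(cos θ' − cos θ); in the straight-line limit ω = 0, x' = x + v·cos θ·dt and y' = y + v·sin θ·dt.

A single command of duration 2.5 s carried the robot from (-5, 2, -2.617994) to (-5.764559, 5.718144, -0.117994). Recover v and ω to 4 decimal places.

v = -2.0000, ω = 1.0000

Δθ = -0.117994 − -2.617994 = 2.500000
ω = Δθ/dt = 2.500000/2.5 = 1.0000
R = −Δy/(cos θ' − cos θ) = -2.0000
v = R·ω = -2.0000·1.0000 = -2.0000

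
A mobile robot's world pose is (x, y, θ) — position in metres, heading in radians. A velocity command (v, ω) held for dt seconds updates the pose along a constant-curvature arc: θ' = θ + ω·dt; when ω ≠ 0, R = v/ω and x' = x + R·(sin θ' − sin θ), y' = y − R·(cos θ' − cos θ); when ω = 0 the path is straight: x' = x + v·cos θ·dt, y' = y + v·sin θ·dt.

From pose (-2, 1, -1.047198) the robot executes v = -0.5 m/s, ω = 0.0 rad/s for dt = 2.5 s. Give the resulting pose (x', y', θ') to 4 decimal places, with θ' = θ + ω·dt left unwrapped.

(-2.6250, 2.0825, -1.0472)

θ' = -1.0472 + 0.0·2.5 = -1.0472
ω = 0 → straight: x' = -2 + -0.5·cos(-1.0472)·2.5 = -2.6250
y' = 1 + -0.5·sin(-1.0472)·2.5 = 2.0825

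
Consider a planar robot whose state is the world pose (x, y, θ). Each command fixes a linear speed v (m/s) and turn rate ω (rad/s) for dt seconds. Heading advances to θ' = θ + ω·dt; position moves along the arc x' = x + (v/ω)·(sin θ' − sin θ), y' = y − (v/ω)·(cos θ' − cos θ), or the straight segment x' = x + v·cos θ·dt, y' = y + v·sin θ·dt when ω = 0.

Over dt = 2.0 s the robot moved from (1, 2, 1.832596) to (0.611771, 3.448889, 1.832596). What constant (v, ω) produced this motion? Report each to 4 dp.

Δθ = 1.832596 − 1.832596 = 0.000000
ω = Δθ/dt = 0.000000/2.0 = 0.0000
ω = 0 → v = (Δx·cos θ + Δy·sin θ)/dt = 0.7500

v = 0.7500, ω = 0.0000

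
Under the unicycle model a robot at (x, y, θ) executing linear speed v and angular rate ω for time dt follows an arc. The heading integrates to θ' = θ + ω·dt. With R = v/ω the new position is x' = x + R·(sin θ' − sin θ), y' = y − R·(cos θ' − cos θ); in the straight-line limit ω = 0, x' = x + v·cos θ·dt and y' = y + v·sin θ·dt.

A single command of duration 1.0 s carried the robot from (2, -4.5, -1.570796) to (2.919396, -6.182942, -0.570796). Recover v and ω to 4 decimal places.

Δθ = -0.570796 − -1.570796 = 1.000000
ω = Δθ/dt = 1.000000/1.0 = 1.0000
R = −Δy/(cos θ' − cos θ) = 2.0000
v = R·ω = 2.0000·1.0000 = 2.0000

v = 2.0000, ω = 1.0000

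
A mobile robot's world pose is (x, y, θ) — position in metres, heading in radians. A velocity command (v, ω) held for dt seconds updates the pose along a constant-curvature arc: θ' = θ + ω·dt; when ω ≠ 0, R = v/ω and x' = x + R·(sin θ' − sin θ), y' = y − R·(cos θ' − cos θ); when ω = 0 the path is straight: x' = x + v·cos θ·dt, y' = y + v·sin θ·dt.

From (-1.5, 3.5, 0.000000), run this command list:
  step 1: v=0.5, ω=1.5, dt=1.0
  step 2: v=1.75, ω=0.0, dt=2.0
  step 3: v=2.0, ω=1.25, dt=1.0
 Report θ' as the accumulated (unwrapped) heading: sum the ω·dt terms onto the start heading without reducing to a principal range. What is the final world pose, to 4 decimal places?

step 1: θ'=1.5000 (R=0.3333) → pose (-1.1675, 3.8098, 1.5000)
step 2: θ'=1.5000 (straight) → pose (-0.9199, 7.3010, 1.5000)
step 3: θ'=2.7500 (R=1.6000) → pose (-1.9053, 8.8931, 2.7500)

(-1.9053, 8.8931, 2.7500)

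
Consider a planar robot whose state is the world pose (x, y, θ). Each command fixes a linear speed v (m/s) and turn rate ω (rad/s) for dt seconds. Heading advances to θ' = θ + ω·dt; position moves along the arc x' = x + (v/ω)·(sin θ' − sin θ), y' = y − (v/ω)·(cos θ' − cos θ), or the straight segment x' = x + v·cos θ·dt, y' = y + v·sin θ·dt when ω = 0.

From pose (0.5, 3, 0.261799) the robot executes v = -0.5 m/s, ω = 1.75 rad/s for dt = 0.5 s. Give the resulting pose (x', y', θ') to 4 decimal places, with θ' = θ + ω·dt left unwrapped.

(0.3147, 2.8442, 1.1368)

θ' = 0.2618 + 1.75·0.5 = 1.1368
R = v/ω = -0.5/1.75 = -0.2857
x' = 0.5 + -0.2857·(sin 1.1368 − sin 0.2618) = 0.3147
y' = 3 − -0.2857·(cos 1.1368 − cos 0.2618) = 2.8442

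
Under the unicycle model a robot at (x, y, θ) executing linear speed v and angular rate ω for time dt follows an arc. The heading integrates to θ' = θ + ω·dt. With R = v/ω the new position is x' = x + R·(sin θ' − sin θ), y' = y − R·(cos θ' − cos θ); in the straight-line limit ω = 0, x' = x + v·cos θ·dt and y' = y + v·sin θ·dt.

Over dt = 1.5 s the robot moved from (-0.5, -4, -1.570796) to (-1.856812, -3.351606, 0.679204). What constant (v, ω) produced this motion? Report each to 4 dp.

Δθ = 0.679204 − -1.570796 = 2.250000
ω = Δθ/dt = 2.250000/1.5 = 1.5000
R = Δx/(sin θ' − sin θ) = -0.8333
v = R·ω = -0.8333·1.5000 = -1.2500

v = -1.2500, ω = 1.5000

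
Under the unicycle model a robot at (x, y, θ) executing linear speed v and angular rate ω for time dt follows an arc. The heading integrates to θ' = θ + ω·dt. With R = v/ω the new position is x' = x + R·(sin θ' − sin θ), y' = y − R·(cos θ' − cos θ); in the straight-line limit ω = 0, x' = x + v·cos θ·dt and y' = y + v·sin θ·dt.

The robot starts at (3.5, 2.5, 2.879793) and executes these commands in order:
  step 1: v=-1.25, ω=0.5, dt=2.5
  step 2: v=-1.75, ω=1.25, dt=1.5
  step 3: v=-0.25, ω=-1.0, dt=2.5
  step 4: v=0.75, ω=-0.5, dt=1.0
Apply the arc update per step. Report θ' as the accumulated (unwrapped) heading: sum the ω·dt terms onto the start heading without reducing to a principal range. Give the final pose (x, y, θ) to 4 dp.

step 1: θ'=4.1298 (R=-2.5000) → pose (6.2346, 3.5393, 4.1298)
step 2: θ'=6.0048 (R=-1.4000) → pose (5.4503, 5.6557, 6.0048)
step 3: θ'=3.5048 (R=0.2500) → pose (5.4302, 6.1298, 3.5048)
step 4: θ'=3.0048 (R=-1.5000) → pose (4.6927, 6.0459, 3.0048)

(4.6927, 6.0459, 3.0048)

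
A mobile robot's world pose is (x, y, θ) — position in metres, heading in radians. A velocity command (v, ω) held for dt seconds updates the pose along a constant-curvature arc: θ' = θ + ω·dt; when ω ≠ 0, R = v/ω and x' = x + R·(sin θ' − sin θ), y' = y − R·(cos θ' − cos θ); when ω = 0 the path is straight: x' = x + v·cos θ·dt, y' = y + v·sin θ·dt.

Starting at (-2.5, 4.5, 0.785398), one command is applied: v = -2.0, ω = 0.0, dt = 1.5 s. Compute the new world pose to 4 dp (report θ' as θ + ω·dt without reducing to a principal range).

(-4.6213, 2.3787, 0.7854)

θ' = 0.7854 + 0.0·1.5 = 0.7854
ω = 0 → straight: x' = -2.5 + -2.0·cos(0.7854)·1.5 = -4.6213
y' = 4.5 + -2.0·sin(0.7854)·1.5 = 2.3787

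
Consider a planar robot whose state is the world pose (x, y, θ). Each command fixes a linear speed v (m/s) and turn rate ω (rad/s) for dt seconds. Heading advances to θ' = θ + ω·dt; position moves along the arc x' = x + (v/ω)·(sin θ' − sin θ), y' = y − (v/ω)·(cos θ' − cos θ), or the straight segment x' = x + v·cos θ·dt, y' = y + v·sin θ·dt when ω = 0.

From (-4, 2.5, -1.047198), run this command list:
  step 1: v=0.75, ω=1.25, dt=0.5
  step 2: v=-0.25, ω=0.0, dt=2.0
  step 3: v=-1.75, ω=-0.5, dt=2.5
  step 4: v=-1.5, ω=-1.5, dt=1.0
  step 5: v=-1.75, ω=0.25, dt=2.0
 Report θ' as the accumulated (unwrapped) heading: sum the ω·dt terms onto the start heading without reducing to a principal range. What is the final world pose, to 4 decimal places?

(-1.8241, 7.6567, -2.6722)

step 1: θ'=-0.4222 (R=0.6000) → pose (-3.7262, 2.2527, -0.4222)
step 2: θ'=-0.4222 (straight) → pose (-4.1823, 2.4576, -0.4222)
step 3: θ'=-1.6722 (R=3.5000) → pose (-6.2302, 6.0045, -1.6722)
step 4: θ'=-3.1722 (R=1.0000) → pose (-5.2047, 6.9028, -3.1722)
step 5: θ'=-2.6722 (R=-7.0000) → pose (-1.8241, 7.6567, -2.6722)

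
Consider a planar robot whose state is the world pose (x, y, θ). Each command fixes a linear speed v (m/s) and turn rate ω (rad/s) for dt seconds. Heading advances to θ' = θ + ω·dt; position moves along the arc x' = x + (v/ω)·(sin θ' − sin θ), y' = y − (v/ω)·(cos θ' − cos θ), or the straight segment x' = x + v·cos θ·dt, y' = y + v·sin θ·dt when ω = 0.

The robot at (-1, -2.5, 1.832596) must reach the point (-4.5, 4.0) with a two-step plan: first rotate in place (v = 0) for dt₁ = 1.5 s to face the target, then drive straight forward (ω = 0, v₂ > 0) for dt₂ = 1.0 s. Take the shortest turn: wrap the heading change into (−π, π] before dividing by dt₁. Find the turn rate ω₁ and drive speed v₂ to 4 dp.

ω₁ = 0.1548, v₂ = 7.3824

heading to target = atan2(4−-2.5, -4.5−-1) = 2.0647
Δθ = wrap(2.0647 − 1.8326) = 0.2321; ω₁ = Δθ/dt₁ = 0.1548
distance = √((-4.5−-1)² + (4−-2.5)²) = 7.3824; v₂ = distance/dt₂ = 7.3824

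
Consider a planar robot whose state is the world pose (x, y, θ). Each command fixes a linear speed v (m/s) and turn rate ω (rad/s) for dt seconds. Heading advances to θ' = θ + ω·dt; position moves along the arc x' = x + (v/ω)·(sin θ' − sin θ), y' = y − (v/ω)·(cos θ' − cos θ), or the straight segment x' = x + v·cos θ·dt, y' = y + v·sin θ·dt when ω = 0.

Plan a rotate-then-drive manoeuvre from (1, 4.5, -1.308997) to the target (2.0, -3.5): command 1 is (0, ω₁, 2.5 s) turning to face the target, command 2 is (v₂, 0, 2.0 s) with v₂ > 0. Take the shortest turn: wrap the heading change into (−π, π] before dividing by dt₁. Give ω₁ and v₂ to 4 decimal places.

heading to target = atan2(-3.5−4.5, 2−1) = -1.4464
Δθ = wrap(-1.4464 − -1.3090) = -0.1374; ω₁ = Δθ/dt₁ = -0.0550
distance = √((2−1)² + (-3.5−4.5)²) = 8.0623; v₂ = distance/dt₂ = 4.0311

ω₁ = -0.0550, v₂ = 4.0311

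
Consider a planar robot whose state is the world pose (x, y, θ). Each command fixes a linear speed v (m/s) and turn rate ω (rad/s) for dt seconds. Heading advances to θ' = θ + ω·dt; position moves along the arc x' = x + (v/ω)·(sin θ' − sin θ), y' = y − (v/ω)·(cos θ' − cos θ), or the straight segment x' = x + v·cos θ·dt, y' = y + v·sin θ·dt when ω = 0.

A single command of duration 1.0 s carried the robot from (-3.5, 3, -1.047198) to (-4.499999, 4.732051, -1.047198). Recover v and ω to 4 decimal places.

v = -2.0000, ω = 0.0000

Δθ = -1.047198 − -1.047198 = 0.000000
ω = Δθ/dt = 0.000000/1.0 = 0.0000
ω = 0 → v = (Δx·cos θ + Δy·sin θ)/dt = -2.0000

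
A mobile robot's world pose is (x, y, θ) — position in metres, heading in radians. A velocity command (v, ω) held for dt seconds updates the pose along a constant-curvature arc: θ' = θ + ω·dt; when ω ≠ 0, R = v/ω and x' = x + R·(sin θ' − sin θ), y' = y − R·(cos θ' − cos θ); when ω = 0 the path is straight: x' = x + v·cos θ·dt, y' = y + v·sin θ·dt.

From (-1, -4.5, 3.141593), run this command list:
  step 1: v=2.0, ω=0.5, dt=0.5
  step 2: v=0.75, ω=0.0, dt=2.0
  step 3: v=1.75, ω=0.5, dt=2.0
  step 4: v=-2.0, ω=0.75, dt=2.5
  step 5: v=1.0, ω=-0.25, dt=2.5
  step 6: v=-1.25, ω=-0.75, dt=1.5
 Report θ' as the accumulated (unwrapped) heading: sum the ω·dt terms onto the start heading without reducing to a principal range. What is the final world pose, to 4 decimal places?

(-6.6947, -2.9113, 4.5166)

step 1: θ'=3.3916 (R=4.0000) → pose (-1.9896, -4.6244, 3.3916)
step 2: θ'=3.3916 (straight) → pose (-3.4430, -4.9955, 3.3916)
step 3: θ'=4.3916 (R=3.5000) → pose (-5.8985, -7.2830, 4.3916)
step 4: θ'=6.2666 (R=-2.6667) → pose (-8.3849, -3.7759, 6.2666)
step 5: θ'=5.6416 (R=-4.0000) → pose (-6.0574, -4.5707, 5.6416)
step 6: θ'=4.5166 (R=1.6667) → pose (-6.6947, -2.9113, 4.5166)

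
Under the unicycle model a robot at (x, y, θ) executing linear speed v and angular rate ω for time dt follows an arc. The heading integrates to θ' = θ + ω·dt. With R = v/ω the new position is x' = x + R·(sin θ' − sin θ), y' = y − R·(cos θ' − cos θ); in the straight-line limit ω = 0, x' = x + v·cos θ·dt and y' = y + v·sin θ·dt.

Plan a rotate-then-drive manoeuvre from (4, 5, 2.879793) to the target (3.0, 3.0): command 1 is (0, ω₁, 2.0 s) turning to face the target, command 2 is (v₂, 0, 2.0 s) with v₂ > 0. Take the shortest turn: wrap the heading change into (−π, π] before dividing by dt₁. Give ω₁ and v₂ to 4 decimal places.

heading to target = atan2(3−5, 3−4) = -2.0344
Δθ = wrap(-2.0344 − 2.8798) = 1.3689; ω₁ = Δθ/dt₁ = 0.6845
distance = √((3−4)² + (3−5)²) = 2.2361; v₂ = distance/dt₂ = 1.1180

ω₁ = 0.6845, v₂ = 1.1180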